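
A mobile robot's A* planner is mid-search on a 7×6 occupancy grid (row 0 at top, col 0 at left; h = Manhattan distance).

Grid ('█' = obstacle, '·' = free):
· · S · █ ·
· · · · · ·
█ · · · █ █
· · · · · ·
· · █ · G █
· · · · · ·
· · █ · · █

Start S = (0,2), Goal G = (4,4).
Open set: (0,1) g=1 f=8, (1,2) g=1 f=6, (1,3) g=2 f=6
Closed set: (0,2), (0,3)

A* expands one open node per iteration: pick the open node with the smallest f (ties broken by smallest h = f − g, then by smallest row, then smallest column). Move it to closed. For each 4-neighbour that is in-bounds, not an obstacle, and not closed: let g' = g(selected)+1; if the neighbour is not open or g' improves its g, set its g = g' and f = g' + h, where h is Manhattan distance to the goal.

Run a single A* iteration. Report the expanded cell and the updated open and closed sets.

expanded=(1,3); open=[(0,1) g=1 f=8, (1,2) g=1 f=6, (1,4) g=3 f=6, (2,3) g=3 f=6]; closed=[(0,2), (0,3), (1,3)]

step 1: expand (1,3) (f=6, h=4) → closed; open now [(0,1) g=1 f=8, (1,2) g=1 f=6, (1,4) g=3 f=6, (2,3) g=3 f=6]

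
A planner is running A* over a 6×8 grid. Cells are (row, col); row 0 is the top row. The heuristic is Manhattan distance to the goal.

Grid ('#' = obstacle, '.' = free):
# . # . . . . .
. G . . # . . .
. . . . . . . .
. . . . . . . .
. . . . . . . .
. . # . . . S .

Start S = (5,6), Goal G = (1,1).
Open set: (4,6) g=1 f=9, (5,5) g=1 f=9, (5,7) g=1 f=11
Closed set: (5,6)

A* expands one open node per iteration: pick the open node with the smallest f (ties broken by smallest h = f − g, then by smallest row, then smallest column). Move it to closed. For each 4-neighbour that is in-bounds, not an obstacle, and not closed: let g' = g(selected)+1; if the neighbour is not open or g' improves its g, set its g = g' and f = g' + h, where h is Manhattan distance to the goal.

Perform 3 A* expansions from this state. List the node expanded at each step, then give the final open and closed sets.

order=[(4,6) → (3,6) → (2,6)]; open=[(1,6) g=4 f=9, (2,5) g=4 f=9, (2,7) g=4 f=11, (3,5) g=3 f=9, (3,7) g=3 f=11, (4,5) g=2 f=9, (4,7) g=2 f=11, (5,5) g=1 f=9, (5,7) g=1 f=11]; closed=[(2,6), (3,6), (4,6), (5,6)]

step 1: expand (4,6) (f=9, h=8) → closed; open now [(3,6) g=2 f=9, (4,5) g=2 f=9, (4,7) g=2 f=11, (5,5) g=1 f=9, (5,7) g=1 f=11]
step 2: expand (3,6) (f=9, h=7) → closed; open now [(2,6) g=3 f=9, (3,5) g=3 f=9, (3,7) g=3 f=11, (4,5) g=2 f=9, (4,7) g=2 f=11, (5,5) g=1 f=9, (5,7) g=1 f=11]
step 3: expand (2,6) (f=9, h=6) → closed; open now [(1,6) g=4 f=9, (2,5) g=4 f=9, (2,7) g=4 f=11, (3,5) g=3 f=9, (3,7) g=3 f=11, (4,5) g=2 f=9, (4,7) g=2 f=11, (5,5) g=1 f=9, (5,7) g=1 f=11]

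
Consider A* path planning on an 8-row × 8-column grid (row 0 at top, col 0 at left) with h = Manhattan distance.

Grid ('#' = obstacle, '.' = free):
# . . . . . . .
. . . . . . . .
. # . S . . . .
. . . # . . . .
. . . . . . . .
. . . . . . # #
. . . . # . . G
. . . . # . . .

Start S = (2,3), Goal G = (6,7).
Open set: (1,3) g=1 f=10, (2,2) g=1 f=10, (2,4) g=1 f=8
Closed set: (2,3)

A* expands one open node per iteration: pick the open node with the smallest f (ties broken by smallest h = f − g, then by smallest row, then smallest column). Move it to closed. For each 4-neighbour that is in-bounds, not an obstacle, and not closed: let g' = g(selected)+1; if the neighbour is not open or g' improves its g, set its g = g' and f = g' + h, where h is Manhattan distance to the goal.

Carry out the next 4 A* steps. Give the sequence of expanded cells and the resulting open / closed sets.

order=[(2,4) → (2,5) → (2,6) → (2,7)]; open=[(1,3) g=1 f=10, (1,4) g=2 f=10, (1,5) g=3 f=10, (1,6) g=4 f=10, (1,7) g=5 f=10, (2,2) g=1 f=10, (3,4) g=2 f=8, (3,5) g=3 f=8, (3,6) g=4 f=8, (3,7) g=5 f=8]; closed=[(2,3), (2,4), (2,5), (2,6), (2,7)]

step 1: expand (2,4) (f=8, h=7) → closed; open now [(1,3) g=1 f=10, (1,4) g=2 f=10, (2,2) g=1 f=10, (2,5) g=2 f=8, (3,4) g=2 f=8]
step 2: expand (2,5) (f=8, h=6) → closed; open now [(1,3) g=1 f=10, (1,4) g=2 f=10, (1,5) g=3 f=10, (2,2) g=1 f=10, (2,6) g=3 f=8, (3,4) g=2 f=8, (3,5) g=3 f=8]
step 3: expand (2,6) (f=8, h=5) → closed; open now [(1,3) g=1 f=10, (1,4) g=2 f=10, (1,5) g=3 f=10, (1,6) g=4 f=10, (2,2) g=1 f=10, (2,7) g=4 f=8, (3,4) g=2 f=8, (3,5) g=3 f=8, (3,6) g=4 f=8]
step 4: expand (2,7) (f=8, h=4) → closed; open now [(1,3) g=1 f=10, (1,4) g=2 f=10, (1,5) g=3 f=10, (1,6) g=4 f=10, (1,7) g=5 f=10, (2,2) g=1 f=10, (3,4) g=2 f=8, (3,5) g=3 f=8, (3,6) g=4 f=8, (3,7) g=5 f=8]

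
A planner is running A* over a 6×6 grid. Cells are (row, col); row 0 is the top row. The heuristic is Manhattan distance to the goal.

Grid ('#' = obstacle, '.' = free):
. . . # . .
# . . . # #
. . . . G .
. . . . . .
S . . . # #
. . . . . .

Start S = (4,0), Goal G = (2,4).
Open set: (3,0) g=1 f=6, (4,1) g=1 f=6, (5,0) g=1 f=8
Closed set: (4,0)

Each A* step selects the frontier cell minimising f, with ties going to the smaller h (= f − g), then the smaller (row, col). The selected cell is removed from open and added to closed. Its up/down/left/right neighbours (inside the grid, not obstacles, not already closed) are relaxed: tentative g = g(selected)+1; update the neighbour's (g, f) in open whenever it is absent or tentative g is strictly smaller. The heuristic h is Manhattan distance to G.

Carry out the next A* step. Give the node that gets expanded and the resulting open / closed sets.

expanded=(3,0); open=[(2,0) g=2 f=6, (3,1) g=2 f=6, (4,1) g=1 f=6, (5,0) g=1 f=8]; closed=[(3,0), (4,0)]

step 1: expand (3,0) (f=6, h=5) → closed; open now [(2,0) g=2 f=6, (3,1) g=2 f=6, (4,1) g=1 f=6, (5,0) g=1 f=8]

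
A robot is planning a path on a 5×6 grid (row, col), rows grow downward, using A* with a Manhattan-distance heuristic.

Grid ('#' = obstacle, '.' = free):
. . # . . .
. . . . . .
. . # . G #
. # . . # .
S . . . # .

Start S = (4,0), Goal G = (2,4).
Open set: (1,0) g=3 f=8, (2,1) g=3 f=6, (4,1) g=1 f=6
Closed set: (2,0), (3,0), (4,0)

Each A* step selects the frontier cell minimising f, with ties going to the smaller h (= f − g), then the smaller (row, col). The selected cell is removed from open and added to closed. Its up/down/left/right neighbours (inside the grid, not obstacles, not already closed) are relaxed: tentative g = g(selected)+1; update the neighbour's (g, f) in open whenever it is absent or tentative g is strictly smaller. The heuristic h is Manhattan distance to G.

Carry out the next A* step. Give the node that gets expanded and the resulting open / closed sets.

expanded=(2,1); open=[(1,0) g=3 f=8, (1,1) g=4 f=8, (4,1) g=1 f=6]; closed=[(2,0), (2,1), (3,0), (4,0)]

step 1: expand (2,1) (f=6, h=3) → closed; open now [(1,0) g=3 f=8, (1,1) g=4 f=8, (4,1) g=1 f=6]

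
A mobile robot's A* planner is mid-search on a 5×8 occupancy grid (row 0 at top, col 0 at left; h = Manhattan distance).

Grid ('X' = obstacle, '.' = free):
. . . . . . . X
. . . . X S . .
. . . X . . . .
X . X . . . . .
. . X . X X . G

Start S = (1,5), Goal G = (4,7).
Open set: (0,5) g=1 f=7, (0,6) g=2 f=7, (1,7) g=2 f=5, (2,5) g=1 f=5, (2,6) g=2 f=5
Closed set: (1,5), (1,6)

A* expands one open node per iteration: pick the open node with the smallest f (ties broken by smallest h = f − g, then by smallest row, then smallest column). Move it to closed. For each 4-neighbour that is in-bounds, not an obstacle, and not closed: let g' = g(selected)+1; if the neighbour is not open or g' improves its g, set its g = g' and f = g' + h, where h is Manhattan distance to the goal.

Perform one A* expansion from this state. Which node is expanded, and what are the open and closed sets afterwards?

step 1: expand (1,7) (f=5, h=3) → closed; open now [(0,5) g=1 f=7, (0,6) g=2 f=7, (2,5) g=1 f=5, (2,6) g=2 f=5, (2,7) g=3 f=5]

expanded=(1,7); open=[(0,5) g=1 f=7, (0,6) g=2 f=7, (2,5) g=1 f=5, (2,6) g=2 f=5, (2,7) g=3 f=5]; closed=[(1,5), (1,6), (1,7)]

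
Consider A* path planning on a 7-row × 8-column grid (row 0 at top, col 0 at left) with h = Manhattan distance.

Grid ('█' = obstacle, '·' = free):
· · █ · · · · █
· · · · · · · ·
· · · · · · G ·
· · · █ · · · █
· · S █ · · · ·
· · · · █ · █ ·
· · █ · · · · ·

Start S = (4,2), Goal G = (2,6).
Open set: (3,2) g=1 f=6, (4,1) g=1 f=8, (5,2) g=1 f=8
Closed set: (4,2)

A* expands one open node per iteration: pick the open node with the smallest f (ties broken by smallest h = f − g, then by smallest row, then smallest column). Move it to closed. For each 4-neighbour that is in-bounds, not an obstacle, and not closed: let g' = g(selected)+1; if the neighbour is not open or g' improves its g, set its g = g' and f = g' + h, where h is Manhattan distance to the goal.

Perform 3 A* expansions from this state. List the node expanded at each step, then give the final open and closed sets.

step 1: expand (3,2) (f=6, h=5) → closed; open now [(2,2) g=2 f=6, (3,1) g=2 f=8, (4,1) g=1 f=8, (5,2) g=1 f=8]
step 2: expand (2,2) (f=6, h=4) → closed; open now [(1,2) g=3 f=8, (2,1) g=3 f=8, (2,3) g=3 f=6, (3,1) g=2 f=8, (4,1) g=1 f=8, (5,2) g=1 f=8]
step 3: expand (2,3) (f=6, h=3) → closed; open now [(1,2) g=3 f=8, (1,3) g=4 f=8, (2,1) g=3 f=8, (2,4) g=4 f=6, (3,1) g=2 f=8, (4,1) g=1 f=8, (5,2) g=1 f=8]

order=[(3,2) → (2,2) → (2,3)]; open=[(1,2) g=3 f=8, (1,3) g=4 f=8, (2,1) g=3 f=8, (2,4) g=4 f=6, (3,1) g=2 f=8, (4,1) g=1 f=8, (5,2) g=1 f=8]; closed=[(2,2), (2,3), (3,2), (4,2)]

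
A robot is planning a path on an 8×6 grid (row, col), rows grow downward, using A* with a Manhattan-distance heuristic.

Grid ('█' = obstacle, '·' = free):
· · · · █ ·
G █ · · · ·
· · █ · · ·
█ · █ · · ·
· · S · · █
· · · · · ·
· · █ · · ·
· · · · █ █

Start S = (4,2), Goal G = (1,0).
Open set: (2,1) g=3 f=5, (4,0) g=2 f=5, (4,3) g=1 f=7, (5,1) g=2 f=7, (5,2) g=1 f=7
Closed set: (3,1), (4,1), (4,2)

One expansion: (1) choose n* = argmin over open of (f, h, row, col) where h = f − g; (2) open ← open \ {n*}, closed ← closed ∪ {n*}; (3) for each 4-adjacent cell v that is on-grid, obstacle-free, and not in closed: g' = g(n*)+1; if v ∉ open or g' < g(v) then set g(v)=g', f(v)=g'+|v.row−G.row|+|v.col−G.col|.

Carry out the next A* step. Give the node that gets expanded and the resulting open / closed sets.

expanded=(2,1); open=[(2,0) g=4 f=5, (4,0) g=2 f=5, (4,3) g=1 f=7, (5,1) g=2 f=7, (5,2) g=1 f=7]; closed=[(2,1), (3,1), (4,1), (4,2)]

step 1: expand (2,1) (f=5, h=2) → closed; open now [(2,0) g=4 f=5, (4,0) g=2 f=5, (4,3) g=1 f=7, (5,1) g=2 f=7, (5,2) g=1 f=7]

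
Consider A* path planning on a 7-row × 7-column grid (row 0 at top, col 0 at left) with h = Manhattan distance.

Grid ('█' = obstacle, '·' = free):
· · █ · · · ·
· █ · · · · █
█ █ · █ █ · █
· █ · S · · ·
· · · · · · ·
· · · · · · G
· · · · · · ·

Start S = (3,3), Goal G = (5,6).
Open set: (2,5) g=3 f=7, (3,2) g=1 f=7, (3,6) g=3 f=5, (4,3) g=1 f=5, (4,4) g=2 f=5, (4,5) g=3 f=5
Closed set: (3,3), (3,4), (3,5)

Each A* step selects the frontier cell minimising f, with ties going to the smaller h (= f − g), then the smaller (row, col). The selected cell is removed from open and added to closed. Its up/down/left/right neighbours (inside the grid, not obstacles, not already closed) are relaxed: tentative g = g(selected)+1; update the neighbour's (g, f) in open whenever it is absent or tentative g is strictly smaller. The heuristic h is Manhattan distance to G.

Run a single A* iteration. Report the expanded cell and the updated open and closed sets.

expanded=(3,6); open=[(2,5) g=3 f=7, (3,2) g=1 f=7, (4,3) g=1 f=5, (4,4) g=2 f=5, (4,5) g=3 f=5, (4,6) g=4 f=5]; closed=[(3,3), (3,4), (3,5), (3,6)]

step 1: expand (3,6) (f=5, h=2) → closed; open now [(2,5) g=3 f=7, (3,2) g=1 f=7, (4,3) g=1 f=5, (4,4) g=2 f=5, (4,5) g=3 f=5, (4,6) g=4 f=5]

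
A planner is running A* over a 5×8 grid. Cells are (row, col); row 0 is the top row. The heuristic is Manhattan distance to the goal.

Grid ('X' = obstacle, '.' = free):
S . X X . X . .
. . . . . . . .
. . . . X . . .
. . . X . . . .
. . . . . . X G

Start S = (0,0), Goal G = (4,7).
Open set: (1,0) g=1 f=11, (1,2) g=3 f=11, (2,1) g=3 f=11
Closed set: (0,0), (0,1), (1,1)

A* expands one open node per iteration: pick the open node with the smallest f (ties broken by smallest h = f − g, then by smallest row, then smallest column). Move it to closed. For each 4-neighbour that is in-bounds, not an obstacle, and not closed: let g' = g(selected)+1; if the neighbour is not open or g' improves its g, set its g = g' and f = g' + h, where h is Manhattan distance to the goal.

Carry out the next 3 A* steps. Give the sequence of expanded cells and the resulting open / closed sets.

step 1: expand (1,2) (f=11, h=8) → closed; open now [(1,0) g=1 f=11, (1,3) g=4 f=11, (2,1) g=3 f=11, (2,2) g=4 f=11]
step 2: expand (1,3) (f=11, h=7) → closed; open now [(1,0) g=1 f=11, (1,4) g=5 f=11, (2,1) g=3 f=11, (2,2) g=4 f=11, (2,3) g=5 f=11]
step 3: expand (1,4) (f=11, h=6) → closed; open now [(0,4) g=6 f=13, (1,0) g=1 f=11, (1,5) g=6 f=11, (2,1) g=3 f=11, (2,2) g=4 f=11, (2,3) g=5 f=11]

order=[(1,2) → (1,3) → (1,4)]; open=[(0,4) g=6 f=13, (1,0) g=1 f=11, (1,5) g=6 f=11, (2,1) g=3 f=11, (2,2) g=4 f=11, (2,3) g=5 f=11]; closed=[(0,0), (0,1), (1,1), (1,2), (1,3), (1,4)]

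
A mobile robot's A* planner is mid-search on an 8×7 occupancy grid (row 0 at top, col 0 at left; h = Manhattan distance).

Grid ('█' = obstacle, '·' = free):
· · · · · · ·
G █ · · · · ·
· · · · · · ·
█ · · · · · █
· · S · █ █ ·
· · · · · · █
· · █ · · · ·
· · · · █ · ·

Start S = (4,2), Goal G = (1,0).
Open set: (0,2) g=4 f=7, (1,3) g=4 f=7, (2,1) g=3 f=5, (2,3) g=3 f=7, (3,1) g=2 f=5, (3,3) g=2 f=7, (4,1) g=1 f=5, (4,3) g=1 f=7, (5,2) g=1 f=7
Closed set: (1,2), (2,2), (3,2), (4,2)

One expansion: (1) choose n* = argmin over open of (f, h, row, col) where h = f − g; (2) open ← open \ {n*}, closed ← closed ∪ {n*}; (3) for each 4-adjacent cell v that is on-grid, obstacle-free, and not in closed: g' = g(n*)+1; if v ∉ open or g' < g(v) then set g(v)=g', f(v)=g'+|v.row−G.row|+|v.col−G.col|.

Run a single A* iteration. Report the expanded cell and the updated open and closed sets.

step 1: expand (2,1) (f=5, h=2) → closed; open now [(0,2) g=4 f=7, (1,3) g=4 f=7, (2,0) g=4 f=5, (2,3) g=3 f=7, (3,1) g=2 f=5, (3,3) g=2 f=7, (4,1) g=1 f=5, (4,3) g=1 f=7, (5,2) g=1 f=7]

expanded=(2,1); open=[(0,2) g=4 f=7, (1,3) g=4 f=7, (2,0) g=4 f=5, (2,3) g=3 f=7, (3,1) g=2 f=5, (3,3) g=2 f=7, (4,1) g=1 f=5, (4,3) g=1 f=7, (5,2) g=1 f=7]; closed=[(1,2), (2,1), (2,2), (3,2), (4,2)]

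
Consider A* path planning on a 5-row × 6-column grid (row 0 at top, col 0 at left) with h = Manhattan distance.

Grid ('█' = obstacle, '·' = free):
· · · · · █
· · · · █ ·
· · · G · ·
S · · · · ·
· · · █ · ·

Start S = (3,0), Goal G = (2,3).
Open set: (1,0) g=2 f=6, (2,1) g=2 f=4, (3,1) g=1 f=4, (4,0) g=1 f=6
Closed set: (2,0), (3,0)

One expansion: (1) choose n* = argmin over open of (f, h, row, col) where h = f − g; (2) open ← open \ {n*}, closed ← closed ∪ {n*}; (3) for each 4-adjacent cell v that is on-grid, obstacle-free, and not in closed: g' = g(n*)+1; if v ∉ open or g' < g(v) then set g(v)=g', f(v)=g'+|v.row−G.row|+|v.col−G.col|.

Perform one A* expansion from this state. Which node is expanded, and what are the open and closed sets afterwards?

expanded=(2,1); open=[(1,0) g=2 f=6, (1,1) g=3 f=6, (2,2) g=3 f=4, (3,1) g=1 f=4, (4,0) g=1 f=6]; closed=[(2,0), (2,1), (3,0)]

step 1: expand (2,1) (f=4, h=2) → closed; open now [(1,0) g=2 f=6, (1,1) g=3 f=6, (2,2) g=3 f=4, (3,1) g=1 f=4, (4,0) g=1 f=6]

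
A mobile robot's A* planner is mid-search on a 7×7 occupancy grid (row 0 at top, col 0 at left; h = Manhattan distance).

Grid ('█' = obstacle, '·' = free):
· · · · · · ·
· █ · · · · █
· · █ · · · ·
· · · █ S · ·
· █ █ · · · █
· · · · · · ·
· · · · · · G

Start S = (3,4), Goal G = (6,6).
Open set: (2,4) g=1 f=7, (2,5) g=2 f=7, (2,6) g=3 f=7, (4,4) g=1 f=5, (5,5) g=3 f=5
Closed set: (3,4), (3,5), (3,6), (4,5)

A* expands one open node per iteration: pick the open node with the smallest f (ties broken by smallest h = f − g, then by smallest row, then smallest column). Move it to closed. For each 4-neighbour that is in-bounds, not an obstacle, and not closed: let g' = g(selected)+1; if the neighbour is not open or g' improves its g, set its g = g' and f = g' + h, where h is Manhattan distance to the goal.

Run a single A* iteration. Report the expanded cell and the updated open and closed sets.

expanded=(5,5); open=[(2,4) g=1 f=7, (2,5) g=2 f=7, (2,6) g=3 f=7, (4,4) g=1 f=5, (5,4) g=4 f=7, (5,6) g=4 f=5, (6,5) g=4 f=5]; closed=[(3,4), (3,5), (3,6), (4,5), (5,5)]

step 1: expand (5,5) (f=5, h=2) → closed; open now [(2,4) g=1 f=7, (2,5) g=2 f=7, (2,6) g=3 f=7, (4,4) g=1 f=5, (5,4) g=4 f=7, (5,6) g=4 f=5, (6,5) g=4 f=5]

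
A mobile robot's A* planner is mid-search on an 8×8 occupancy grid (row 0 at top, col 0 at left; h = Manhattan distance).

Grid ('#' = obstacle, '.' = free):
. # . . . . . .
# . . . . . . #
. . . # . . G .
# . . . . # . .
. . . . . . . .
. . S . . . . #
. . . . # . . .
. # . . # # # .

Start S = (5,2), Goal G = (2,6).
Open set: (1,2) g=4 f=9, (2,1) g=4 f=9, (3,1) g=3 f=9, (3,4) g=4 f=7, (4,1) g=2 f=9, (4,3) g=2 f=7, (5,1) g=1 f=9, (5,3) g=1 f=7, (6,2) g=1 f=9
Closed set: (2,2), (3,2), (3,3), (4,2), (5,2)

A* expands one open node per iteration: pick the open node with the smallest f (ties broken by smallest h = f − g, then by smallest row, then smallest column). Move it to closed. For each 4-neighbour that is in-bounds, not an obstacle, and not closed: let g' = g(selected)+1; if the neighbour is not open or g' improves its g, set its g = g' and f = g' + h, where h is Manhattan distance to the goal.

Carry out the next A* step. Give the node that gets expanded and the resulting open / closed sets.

step 1: expand (3,4) (f=7, h=3) → closed; open now [(1,2) g=4 f=9, (2,1) g=4 f=9, (2,4) g=5 f=7, (3,1) g=3 f=9, (4,1) g=2 f=9, (4,3) g=2 f=7, (4,4) g=5 f=9, (5,1) g=1 f=9, (5,3) g=1 f=7, (6,2) g=1 f=9]

expanded=(3,4); open=[(1,2) g=4 f=9, (2,1) g=4 f=9, (2,4) g=5 f=7, (3,1) g=3 f=9, (4,1) g=2 f=9, (4,3) g=2 f=7, (4,4) g=5 f=9, (5,1) g=1 f=9, (5,3) g=1 f=7, (6,2) g=1 f=9]; closed=[(2,2), (3,2), (3,3), (3,4), (4,2), (5,2)]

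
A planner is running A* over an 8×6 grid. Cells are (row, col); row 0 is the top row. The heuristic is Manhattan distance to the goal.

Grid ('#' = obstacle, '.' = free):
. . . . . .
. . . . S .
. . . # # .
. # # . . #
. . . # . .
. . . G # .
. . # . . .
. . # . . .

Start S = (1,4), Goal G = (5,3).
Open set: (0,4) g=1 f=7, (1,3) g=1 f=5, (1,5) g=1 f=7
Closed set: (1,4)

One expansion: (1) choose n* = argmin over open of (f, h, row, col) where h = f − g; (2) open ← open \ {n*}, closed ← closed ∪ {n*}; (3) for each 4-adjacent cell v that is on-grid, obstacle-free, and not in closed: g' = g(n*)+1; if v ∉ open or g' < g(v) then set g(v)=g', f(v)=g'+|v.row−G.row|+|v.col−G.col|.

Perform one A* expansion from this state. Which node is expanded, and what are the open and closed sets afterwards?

step 1: expand (1,3) (f=5, h=4) → closed; open now [(0,3) g=2 f=7, (0,4) g=1 f=7, (1,2) g=2 f=7, (1,5) g=1 f=7]

expanded=(1,3); open=[(0,3) g=2 f=7, (0,4) g=1 f=7, (1,2) g=2 f=7, (1,5) g=1 f=7]; closed=[(1,3), (1,4)]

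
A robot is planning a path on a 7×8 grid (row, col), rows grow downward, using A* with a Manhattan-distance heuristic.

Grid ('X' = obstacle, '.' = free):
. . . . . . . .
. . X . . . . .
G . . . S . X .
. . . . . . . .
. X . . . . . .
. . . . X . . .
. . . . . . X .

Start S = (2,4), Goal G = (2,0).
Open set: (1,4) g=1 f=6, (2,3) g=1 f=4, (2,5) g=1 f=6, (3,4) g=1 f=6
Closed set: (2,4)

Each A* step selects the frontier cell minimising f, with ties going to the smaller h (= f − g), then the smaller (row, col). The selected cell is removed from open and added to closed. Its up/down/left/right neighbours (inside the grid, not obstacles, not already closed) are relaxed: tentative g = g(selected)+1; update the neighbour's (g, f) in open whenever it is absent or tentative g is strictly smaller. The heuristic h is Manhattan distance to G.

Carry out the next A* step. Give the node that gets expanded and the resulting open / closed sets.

step 1: expand (2,3) (f=4, h=3) → closed; open now [(1,3) g=2 f=6, (1,4) g=1 f=6, (2,2) g=2 f=4, (2,5) g=1 f=6, (3,3) g=2 f=6, (3,4) g=1 f=6]

expanded=(2,3); open=[(1,3) g=2 f=6, (1,4) g=1 f=6, (2,2) g=2 f=4, (2,5) g=1 f=6, (3,3) g=2 f=6, (3,4) g=1 f=6]; closed=[(2,3), (2,4)]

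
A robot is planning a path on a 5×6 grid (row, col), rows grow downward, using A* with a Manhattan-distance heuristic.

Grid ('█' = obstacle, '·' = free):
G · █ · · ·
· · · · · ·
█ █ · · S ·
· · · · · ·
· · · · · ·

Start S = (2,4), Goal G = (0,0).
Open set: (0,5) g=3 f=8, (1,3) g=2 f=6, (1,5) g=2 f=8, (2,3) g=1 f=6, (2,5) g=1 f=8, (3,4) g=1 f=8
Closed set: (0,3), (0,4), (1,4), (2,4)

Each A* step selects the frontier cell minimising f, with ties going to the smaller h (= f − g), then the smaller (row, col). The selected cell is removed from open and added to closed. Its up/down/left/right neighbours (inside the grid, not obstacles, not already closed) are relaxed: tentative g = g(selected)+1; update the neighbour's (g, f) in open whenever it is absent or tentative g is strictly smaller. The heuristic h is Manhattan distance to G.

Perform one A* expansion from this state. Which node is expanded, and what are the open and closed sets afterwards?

step 1: expand (1,3) (f=6, h=4) → closed; open now [(0,5) g=3 f=8, (1,2) g=3 f=6, (1,5) g=2 f=8, (2,3) g=1 f=6, (2,5) g=1 f=8, (3,4) g=1 f=8]

expanded=(1,3); open=[(0,5) g=3 f=8, (1,2) g=3 f=6, (1,5) g=2 f=8, (2,3) g=1 f=6, (2,5) g=1 f=8, (3,4) g=1 f=8]; closed=[(0,3), (0,4), (1,3), (1,4), (2,4)]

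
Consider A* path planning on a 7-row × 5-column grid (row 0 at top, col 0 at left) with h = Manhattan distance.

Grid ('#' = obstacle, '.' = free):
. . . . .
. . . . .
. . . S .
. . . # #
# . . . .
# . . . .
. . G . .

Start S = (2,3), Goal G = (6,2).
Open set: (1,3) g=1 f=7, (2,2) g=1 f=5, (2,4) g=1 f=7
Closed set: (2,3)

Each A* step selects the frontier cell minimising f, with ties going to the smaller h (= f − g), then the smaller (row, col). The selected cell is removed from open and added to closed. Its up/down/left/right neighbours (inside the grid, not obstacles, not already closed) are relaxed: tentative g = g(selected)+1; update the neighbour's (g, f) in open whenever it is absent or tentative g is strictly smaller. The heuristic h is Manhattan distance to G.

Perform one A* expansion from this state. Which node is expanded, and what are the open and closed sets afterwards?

expanded=(2,2); open=[(1,2) g=2 f=7, (1,3) g=1 f=7, (2,1) g=2 f=7, (2,4) g=1 f=7, (3,2) g=2 f=5]; closed=[(2,2), (2,3)]

step 1: expand (2,2) (f=5, h=4) → closed; open now [(1,2) g=2 f=7, (1,3) g=1 f=7, (2,1) g=2 f=7, (2,4) g=1 f=7, (3,2) g=2 f=5]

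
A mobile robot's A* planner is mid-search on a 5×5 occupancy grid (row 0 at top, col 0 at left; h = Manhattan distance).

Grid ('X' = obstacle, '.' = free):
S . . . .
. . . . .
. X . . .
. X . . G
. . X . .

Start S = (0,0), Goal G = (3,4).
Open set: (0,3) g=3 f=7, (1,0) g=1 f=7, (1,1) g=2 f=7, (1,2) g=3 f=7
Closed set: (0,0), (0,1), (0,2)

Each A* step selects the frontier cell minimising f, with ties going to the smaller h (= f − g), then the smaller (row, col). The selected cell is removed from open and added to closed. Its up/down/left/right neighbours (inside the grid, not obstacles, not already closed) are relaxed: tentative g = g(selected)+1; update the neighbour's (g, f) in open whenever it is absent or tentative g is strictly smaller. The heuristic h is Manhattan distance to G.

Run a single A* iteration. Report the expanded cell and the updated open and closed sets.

expanded=(0,3); open=[(0,4) g=4 f=7, (1,0) g=1 f=7, (1,1) g=2 f=7, (1,2) g=3 f=7, (1,3) g=4 f=7]; closed=[(0,0), (0,1), (0,2), (0,3)]

step 1: expand (0,3) (f=7, h=4) → closed; open now [(0,4) g=4 f=7, (1,0) g=1 f=7, (1,1) g=2 f=7, (1,2) g=3 f=7, (1,3) g=4 f=7]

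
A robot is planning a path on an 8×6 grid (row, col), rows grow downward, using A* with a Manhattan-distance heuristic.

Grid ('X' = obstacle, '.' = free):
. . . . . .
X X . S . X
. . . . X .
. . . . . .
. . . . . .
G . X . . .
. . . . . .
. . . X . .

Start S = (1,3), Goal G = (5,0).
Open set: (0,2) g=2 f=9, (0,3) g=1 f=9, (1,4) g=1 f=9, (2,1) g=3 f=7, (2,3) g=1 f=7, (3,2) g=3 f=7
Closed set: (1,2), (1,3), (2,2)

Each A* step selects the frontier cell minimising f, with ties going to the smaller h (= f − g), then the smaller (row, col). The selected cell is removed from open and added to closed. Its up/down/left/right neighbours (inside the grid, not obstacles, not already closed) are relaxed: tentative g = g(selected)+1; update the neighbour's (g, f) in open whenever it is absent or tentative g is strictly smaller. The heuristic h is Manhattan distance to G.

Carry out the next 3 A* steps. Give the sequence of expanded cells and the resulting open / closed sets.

order=[(2,1) → (2,0) → (3,0)]; open=[(0,2) g=2 f=9, (0,3) g=1 f=9, (1,4) g=1 f=9, (2,3) g=1 f=7, (3,1) g=4 f=7, (3,2) g=3 f=7, (4,0) g=6 f=7]; closed=[(1,2), (1,3), (2,0), (2,1), (2,2), (3,0)]

step 1: expand (2,1) (f=7, h=4) → closed; open now [(0,2) g=2 f=9, (0,3) g=1 f=9, (1,4) g=1 f=9, (2,0) g=4 f=7, (2,3) g=1 f=7, (3,1) g=4 f=7, (3,2) g=3 f=7]
step 2: expand (2,0) (f=7, h=3) → closed; open now [(0,2) g=2 f=9, (0,3) g=1 f=9, (1,4) g=1 f=9, (2,3) g=1 f=7, (3,0) g=5 f=7, (3,1) g=4 f=7, (3,2) g=3 f=7]
step 3: expand (3,0) (f=7, h=2) → closed; open now [(0,2) g=2 f=9, (0,3) g=1 f=9, (1,4) g=1 f=9, (2,3) g=1 f=7, (3,1) g=4 f=7, (3,2) g=3 f=7, (4,0) g=6 f=7]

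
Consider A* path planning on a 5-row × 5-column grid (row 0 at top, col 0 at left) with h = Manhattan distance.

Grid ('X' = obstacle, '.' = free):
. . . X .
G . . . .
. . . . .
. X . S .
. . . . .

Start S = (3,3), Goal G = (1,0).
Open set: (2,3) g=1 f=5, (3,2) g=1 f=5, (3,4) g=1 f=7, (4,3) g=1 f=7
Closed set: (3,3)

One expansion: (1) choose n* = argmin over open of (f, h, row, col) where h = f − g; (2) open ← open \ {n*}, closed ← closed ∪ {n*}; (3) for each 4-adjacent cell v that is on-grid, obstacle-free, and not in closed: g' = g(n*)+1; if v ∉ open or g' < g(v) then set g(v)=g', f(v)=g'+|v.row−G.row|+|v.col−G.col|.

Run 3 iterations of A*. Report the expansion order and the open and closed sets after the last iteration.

order=[(2,3) → (1,3) → (1,2)]; open=[(0,2) g=4 f=7, (1,1) g=4 f=5, (1,4) g=3 f=7, (2,2) g=2 f=5, (2,4) g=2 f=7, (3,2) g=1 f=5, (3,4) g=1 f=7, (4,3) g=1 f=7]; closed=[(1,2), (1,3), (2,3), (3,3)]

step 1: expand (2,3) (f=5, h=4) → closed; open now [(1,3) g=2 f=5, (2,2) g=2 f=5, (2,4) g=2 f=7, (3,2) g=1 f=5, (3,4) g=1 f=7, (4,3) g=1 f=7]
step 2: expand (1,3) (f=5, h=3) → closed; open now [(1,2) g=3 f=5, (1,4) g=3 f=7, (2,2) g=2 f=5, (2,4) g=2 f=7, (3,2) g=1 f=5, (3,4) g=1 f=7, (4,3) g=1 f=7]
step 3: expand (1,2) (f=5, h=2) → closed; open now [(0,2) g=4 f=7, (1,1) g=4 f=5, (1,4) g=3 f=7, (2,2) g=2 f=5, (2,4) g=2 f=7, (3,2) g=1 f=5, (3,4) g=1 f=7, (4,3) g=1 f=7]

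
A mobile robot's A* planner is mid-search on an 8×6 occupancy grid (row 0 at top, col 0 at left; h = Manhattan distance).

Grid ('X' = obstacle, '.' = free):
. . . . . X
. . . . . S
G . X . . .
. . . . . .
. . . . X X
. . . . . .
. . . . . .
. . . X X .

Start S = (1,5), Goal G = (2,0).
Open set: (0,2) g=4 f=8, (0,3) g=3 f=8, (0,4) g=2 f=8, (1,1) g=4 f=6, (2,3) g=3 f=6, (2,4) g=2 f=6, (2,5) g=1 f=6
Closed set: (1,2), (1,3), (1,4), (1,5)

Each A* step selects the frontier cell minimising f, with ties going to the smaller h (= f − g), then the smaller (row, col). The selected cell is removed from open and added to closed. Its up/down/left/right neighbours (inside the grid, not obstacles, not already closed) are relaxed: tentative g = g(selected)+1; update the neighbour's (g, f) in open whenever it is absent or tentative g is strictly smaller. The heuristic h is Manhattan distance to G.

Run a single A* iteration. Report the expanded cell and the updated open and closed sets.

step 1: expand (1,1) (f=6, h=2) → closed; open now [(0,1) g=5 f=8, (0,2) g=4 f=8, (0,3) g=3 f=8, (0,4) g=2 f=8, (1,0) g=5 f=6, (2,1) g=5 f=6, (2,3) g=3 f=6, (2,4) g=2 f=6, (2,5) g=1 f=6]

expanded=(1,1); open=[(0,1) g=5 f=8, (0,2) g=4 f=8, (0,3) g=3 f=8, (0,4) g=2 f=8, (1,0) g=5 f=6, (2,1) g=5 f=6, (2,3) g=3 f=6, (2,4) g=2 f=6, (2,5) g=1 f=6]; closed=[(1,1), (1,2), (1,3), (1,4), (1,5)]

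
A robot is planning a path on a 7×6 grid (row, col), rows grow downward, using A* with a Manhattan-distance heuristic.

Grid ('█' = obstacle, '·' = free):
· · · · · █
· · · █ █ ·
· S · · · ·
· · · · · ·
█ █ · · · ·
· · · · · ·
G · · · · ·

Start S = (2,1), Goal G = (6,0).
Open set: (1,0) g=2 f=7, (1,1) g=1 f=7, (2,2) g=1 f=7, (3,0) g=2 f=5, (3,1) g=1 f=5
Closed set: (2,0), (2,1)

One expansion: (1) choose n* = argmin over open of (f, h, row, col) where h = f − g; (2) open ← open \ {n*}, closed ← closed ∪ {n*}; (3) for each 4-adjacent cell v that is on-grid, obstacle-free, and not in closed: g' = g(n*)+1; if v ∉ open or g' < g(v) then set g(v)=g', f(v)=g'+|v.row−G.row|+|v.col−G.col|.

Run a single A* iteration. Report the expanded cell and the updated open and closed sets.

expanded=(3,0); open=[(1,0) g=2 f=7, (1,1) g=1 f=7, (2,2) g=1 f=7, (3,1) g=1 f=5]; closed=[(2,0), (2,1), (3,0)]

step 1: expand (3,0) (f=5, h=3) → closed; open now [(1,0) g=2 f=7, (1,1) g=1 f=7, (2,2) g=1 f=7, (3,1) g=1 f=5]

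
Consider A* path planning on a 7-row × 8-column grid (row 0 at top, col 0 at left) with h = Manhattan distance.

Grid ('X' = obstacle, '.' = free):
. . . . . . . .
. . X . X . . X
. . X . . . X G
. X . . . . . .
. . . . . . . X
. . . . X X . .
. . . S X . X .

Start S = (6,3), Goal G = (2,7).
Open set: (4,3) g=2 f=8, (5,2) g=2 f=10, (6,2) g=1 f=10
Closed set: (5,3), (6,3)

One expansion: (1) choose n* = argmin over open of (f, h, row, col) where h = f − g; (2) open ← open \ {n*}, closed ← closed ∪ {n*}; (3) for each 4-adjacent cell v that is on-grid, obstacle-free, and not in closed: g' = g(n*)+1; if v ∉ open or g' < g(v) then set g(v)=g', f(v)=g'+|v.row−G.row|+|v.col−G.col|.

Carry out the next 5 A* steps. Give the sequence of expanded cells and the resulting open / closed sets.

order=[(4,3) → (3,3) → (2,3) → (2,4) → (2,5)]; open=[(1,3) g=5 f=10, (1,5) g=7 f=10, (3,2) g=4 f=10, (3,4) g=4 f=8, (3,5) g=7 f=10, (4,2) g=3 f=10, (4,4) g=3 f=8, (5,2) g=2 f=10, (6,2) g=1 f=10]; closed=[(2,3), (2,4), (2,5), (3,3), (4,3), (5,3), (6,3)]

step 1: expand (4,3) (f=8, h=6) → closed; open now [(3,3) g=3 f=8, (4,2) g=3 f=10, (4,4) g=3 f=8, (5,2) g=2 f=10, (6,2) g=1 f=10]
step 2: expand (3,3) (f=8, h=5) → closed; open now [(2,3) g=4 f=8, (3,2) g=4 f=10, (3,4) g=4 f=8, (4,2) g=3 f=10, (4,4) g=3 f=8, (5,2) g=2 f=10, (6,2) g=1 f=10]
step 3: expand (2,3) (f=8, h=4) → closed; open now [(1,3) g=5 f=10, (2,4) g=5 f=8, (3,2) g=4 f=10, (3,4) g=4 f=8, (4,2) g=3 f=10, (4,4) g=3 f=8, (5,2) g=2 f=10, (6,2) g=1 f=10]
step 4: expand (2,4) (f=8, h=3) → closed; open now [(1,3) g=5 f=10, (2,5) g=6 f=8, (3,2) g=4 f=10, (3,4) g=4 f=8, (4,2) g=3 f=10, (4,4) g=3 f=8, (5,2) g=2 f=10, (6,2) g=1 f=10]
step 5: expand (2,5) (f=8, h=2) → closed; open now [(1,3) g=5 f=10, (1,5) g=7 f=10, (3,2) g=4 f=10, (3,4) g=4 f=8, (3,5) g=7 f=10, (4,2) g=3 f=10, (4,4) g=3 f=8, (5,2) g=2 f=10, (6,2) g=1 f=10]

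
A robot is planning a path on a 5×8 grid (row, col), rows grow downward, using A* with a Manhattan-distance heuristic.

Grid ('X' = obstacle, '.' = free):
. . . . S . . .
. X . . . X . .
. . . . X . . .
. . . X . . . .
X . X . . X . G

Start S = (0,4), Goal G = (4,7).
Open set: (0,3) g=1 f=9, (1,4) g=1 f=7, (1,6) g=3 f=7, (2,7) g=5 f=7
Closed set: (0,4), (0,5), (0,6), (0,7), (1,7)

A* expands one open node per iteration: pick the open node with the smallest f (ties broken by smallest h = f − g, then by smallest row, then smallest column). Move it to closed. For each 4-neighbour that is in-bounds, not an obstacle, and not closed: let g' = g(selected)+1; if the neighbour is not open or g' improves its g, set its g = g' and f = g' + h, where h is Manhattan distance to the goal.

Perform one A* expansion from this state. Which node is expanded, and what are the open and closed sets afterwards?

step 1: expand (2,7) (f=7, h=2) → closed; open now [(0,3) g=1 f=9, (1,4) g=1 f=7, (1,6) g=3 f=7, (2,6) g=6 f=9, (3,7) g=6 f=7]

expanded=(2,7); open=[(0,3) g=1 f=9, (1,4) g=1 f=7, (1,6) g=3 f=7, (2,6) g=6 f=9, (3,7) g=6 f=7]; closed=[(0,4), (0,5), (0,6), (0,7), (1,7), (2,7)]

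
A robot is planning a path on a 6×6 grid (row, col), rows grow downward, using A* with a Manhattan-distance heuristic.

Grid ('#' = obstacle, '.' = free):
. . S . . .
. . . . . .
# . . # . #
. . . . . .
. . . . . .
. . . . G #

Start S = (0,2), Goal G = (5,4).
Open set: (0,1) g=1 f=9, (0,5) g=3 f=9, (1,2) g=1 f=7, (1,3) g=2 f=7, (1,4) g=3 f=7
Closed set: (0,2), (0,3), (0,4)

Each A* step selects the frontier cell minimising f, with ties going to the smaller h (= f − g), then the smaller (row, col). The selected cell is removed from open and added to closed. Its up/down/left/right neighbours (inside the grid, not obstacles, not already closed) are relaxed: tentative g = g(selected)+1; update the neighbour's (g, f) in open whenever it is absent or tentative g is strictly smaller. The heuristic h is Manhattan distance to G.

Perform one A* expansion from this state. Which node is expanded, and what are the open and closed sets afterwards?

expanded=(1,4); open=[(0,1) g=1 f=9, (0,5) g=3 f=9, (1,2) g=1 f=7, (1,3) g=2 f=7, (1,5) g=4 f=9, (2,4) g=4 f=7]; closed=[(0,2), (0,3), (0,4), (1,4)]

step 1: expand (1,4) (f=7, h=4) → closed; open now [(0,1) g=1 f=9, (0,5) g=3 f=9, (1,2) g=1 f=7, (1,3) g=2 f=7, (1,5) g=4 f=9, (2,4) g=4 f=7]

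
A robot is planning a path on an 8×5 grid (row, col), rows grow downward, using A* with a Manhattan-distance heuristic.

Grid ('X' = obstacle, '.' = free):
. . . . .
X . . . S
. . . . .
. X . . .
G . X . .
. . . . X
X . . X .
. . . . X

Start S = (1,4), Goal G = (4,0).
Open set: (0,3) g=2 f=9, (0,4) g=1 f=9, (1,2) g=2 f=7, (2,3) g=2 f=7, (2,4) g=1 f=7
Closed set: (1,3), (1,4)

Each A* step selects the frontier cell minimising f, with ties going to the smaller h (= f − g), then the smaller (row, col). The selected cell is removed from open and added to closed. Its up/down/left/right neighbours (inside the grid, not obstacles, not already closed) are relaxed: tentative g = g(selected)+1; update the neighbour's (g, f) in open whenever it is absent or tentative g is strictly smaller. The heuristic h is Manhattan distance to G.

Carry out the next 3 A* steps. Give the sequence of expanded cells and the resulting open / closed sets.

order=[(1,2) → (1,1) → (2,1)]; open=[(0,1) g=4 f=9, (0,2) g=3 f=9, (0,3) g=2 f=9, (0,4) g=1 f=9, (2,0) g=5 f=7, (2,2) g=3 f=7, (2,3) g=2 f=7, (2,4) g=1 f=7]; closed=[(1,1), (1,2), (1,3), (1,4), (2,1)]

step 1: expand (1,2) (f=7, h=5) → closed; open now [(0,2) g=3 f=9, (0,3) g=2 f=9, (0,4) g=1 f=9, (1,1) g=3 f=7, (2,2) g=3 f=7, (2,3) g=2 f=7, (2,4) g=1 f=7]
step 2: expand (1,1) (f=7, h=4) → closed; open now [(0,1) g=4 f=9, (0,2) g=3 f=9, (0,3) g=2 f=9, (0,4) g=1 f=9, (2,1) g=4 f=7, (2,2) g=3 f=7, (2,3) g=2 f=7, (2,4) g=1 f=7]
step 3: expand (2,1) (f=7, h=3) → closed; open now [(0,1) g=4 f=9, (0,2) g=3 f=9, (0,3) g=2 f=9, (0,4) g=1 f=9, (2,0) g=5 f=7, (2,2) g=3 f=7, (2,3) g=2 f=7, (2,4) g=1 f=7]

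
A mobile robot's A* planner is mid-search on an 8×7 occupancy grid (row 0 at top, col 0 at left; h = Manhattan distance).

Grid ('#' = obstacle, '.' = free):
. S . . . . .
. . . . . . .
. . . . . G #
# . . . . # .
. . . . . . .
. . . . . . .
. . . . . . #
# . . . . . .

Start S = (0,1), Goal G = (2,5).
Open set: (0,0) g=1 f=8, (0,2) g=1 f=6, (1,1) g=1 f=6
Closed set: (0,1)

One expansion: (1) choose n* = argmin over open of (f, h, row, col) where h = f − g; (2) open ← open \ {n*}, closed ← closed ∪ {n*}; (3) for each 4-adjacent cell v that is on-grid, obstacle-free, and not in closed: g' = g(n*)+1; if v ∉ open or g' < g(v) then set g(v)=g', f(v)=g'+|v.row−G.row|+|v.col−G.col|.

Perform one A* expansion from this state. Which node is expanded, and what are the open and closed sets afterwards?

step 1: expand (0,2) (f=6, h=5) → closed; open now [(0,0) g=1 f=8, (0,3) g=2 f=6, (1,1) g=1 f=6, (1,2) g=2 f=6]

expanded=(0,2); open=[(0,0) g=1 f=8, (0,3) g=2 f=6, (1,1) g=1 f=6, (1,2) g=2 f=6]; closed=[(0,1), (0,2)]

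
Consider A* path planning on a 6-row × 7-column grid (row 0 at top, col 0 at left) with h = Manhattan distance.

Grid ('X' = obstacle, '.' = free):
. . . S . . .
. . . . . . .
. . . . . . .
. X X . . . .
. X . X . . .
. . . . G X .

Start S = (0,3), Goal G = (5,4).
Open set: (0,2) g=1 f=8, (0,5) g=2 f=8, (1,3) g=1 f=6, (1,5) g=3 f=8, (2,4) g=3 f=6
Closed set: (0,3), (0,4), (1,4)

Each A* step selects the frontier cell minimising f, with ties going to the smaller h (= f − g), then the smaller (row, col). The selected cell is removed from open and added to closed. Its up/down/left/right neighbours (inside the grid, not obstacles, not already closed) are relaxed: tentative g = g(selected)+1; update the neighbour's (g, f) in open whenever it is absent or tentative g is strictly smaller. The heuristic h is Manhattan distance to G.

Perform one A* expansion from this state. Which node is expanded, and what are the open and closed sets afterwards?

step 1: expand (2,4) (f=6, h=3) → closed; open now [(0,2) g=1 f=8, (0,5) g=2 f=8, (1,3) g=1 f=6, (1,5) g=3 f=8, (2,3) g=4 f=8, (2,5) g=4 f=8, (3,4) g=4 f=6]

expanded=(2,4); open=[(0,2) g=1 f=8, (0,5) g=2 f=8, (1,3) g=1 f=6, (1,5) g=3 f=8, (2,3) g=4 f=8, (2,5) g=4 f=8, (3,4) g=4 f=6]; closed=[(0,3), (0,4), (1,4), (2,4)]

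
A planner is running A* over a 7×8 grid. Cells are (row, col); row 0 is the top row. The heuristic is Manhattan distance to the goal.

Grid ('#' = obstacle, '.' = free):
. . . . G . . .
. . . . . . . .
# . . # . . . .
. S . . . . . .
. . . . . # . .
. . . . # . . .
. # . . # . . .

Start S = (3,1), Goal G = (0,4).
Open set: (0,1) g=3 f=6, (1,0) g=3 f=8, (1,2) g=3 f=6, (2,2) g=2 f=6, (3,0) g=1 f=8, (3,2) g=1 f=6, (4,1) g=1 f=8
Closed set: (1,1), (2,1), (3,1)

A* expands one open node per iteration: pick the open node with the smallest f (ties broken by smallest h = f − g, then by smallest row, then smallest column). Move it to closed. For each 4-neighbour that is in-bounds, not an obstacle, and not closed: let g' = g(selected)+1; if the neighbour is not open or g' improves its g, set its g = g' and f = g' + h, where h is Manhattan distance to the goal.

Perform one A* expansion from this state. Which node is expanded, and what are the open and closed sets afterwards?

expanded=(0,1); open=[(0,0) g=4 f=8, (0,2) g=4 f=6, (1,0) g=3 f=8, (1,2) g=3 f=6, (2,2) g=2 f=6, (3,0) g=1 f=8, (3,2) g=1 f=6, (4,1) g=1 f=8]; closed=[(0,1), (1,1), (2,1), (3,1)]

step 1: expand (0,1) (f=6, h=3) → closed; open now [(0,0) g=4 f=8, (0,2) g=4 f=6, (1,0) g=3 f=8, (1,2) g=3 f=6, (2,2) g=2 f=6, (3,0) g=1 f=8, (3,2) g=1 f=6, (4,1) g=1 f=8]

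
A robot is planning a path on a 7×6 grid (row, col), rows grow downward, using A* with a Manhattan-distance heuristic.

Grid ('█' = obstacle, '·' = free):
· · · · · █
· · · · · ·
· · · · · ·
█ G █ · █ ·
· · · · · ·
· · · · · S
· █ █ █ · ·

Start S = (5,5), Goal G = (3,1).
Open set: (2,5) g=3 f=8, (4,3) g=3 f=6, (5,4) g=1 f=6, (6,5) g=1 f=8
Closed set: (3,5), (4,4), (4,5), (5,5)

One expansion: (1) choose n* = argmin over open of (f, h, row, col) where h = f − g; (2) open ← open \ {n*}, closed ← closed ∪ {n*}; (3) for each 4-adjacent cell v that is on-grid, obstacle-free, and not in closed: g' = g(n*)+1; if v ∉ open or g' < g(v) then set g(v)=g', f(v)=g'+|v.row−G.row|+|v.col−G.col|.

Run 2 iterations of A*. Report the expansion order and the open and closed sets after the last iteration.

order=[(4,3) → (3,3)]; open=[(2,3) g=5 f=8, (2,5) g=3 f=8, (4,2) g=4 f=6, (5,3) g=4 f=8, (5,4) g=1 f=6, (6,5) g=1 f=8]; closed=[(3,3), (3,5), (4,3), (4,4), (4,5), (5,5)]

step 1: expand (4,3) (f=6, h=3) → closed; open now [(2,5) g=3 f=8, (3,3) g=4 f=6, (4,2) g=4 f=6, (5,3) g=4 f=8, (5,4) g=1 f=6, (6,5) g=1 f=8]
step 2: expand (3,3) (f=6, h=2) → closed; open now [(2,3) g=5 f=8, (2,5) g=3 f=8, (4,2) g=4 f=6, (5,3) g=4 f=8, (5,4) g=1 f=6, (6,5) g=1 f=8]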